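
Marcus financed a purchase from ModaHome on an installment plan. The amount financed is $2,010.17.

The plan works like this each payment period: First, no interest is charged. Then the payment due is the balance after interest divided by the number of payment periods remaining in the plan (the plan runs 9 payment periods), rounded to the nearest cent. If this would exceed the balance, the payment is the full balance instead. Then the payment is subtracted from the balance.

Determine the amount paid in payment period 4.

Payment period 1: $2,010.17 − $223.35 → $1,786.82
Payment period 2: $1,786.82 − $223.35 → $1,563.47
Payment period 3: $1,563.47 − $223.35 → $1,340.12
Payment period 4: $1,340.12 − $223.35 → $1,116.77

$223.35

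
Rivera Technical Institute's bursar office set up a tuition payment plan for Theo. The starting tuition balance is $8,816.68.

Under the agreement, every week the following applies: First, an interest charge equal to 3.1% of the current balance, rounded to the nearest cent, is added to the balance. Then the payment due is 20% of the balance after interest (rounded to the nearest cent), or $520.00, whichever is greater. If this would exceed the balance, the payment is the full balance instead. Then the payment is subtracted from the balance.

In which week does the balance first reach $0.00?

Week 1: opening $8,816.68; interest $273.32 → $9,090.00; payment $1,818.00; balance $7,272.00
Week 2: opening $7,272.00; interest $225.43 → $7,497.43; payment $1,499.49; balance $5,997.94
Week 3: opening $5,997.94; interest $185.94 → $6,183.88; payment $1,236.78; balance $4,947.10
Week 4: opening $4,947.10; interest $153.36 → $5,100.46; payment $1,020.09; balance $4,080.37
Week 5: opening $4,080.37; interest $126.49 → $4,206.86; payment $841.37; balance $3,365.49
Week 6: opening $3,365.49; interest $104.33 → $3,469.82; payment $693.96; balance $2,775.86
Week 7: opening $2,775.86; interest $86.05 → $2,861.91; payment $572.38; balance $2,289.53
Week 8: opening $2,289.53; interest $70.98 → $2,360.51; payment $520.00; balance $1,840.51
Week 9: opening $1,840.51; interest $57.06 → $1,897.57; payment $520.00; balance $1,377.57
Week 10: opening $1,377.57; interest $42.70 → $1,420.27; payment $520.00; balance $900.27
Week 11: opening $900.27; interest $27.91 → $928.18; payment $520.00; balance $408.18
Week 12: opening $408.18; interest $12.65 → $420.83; payment $420.83; balance $0.00
Balance reaches $0.00 in week 12.

12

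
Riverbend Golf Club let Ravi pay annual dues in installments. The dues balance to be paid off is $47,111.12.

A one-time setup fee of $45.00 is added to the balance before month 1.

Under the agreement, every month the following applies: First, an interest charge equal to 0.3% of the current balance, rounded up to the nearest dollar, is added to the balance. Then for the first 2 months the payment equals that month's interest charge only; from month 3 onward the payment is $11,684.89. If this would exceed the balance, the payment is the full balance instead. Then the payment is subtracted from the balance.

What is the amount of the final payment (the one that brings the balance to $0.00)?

Month 1: opening $47,156.12; interest $142.00 → $47,298.12; payment $142.00; balance $47,156.12
Month 2: opening $47,156.12; interest $142.00 → $47,298.12; payment $142.00; balance $47,156.12
Month 3: opening $47,156.12; interest $142.00 → $47,298.12; payment $11,684.89; balance $35,613.23
Month 4: opening $35,613.23; interest $107.00 → $35,720.23; payment $11,684.89; balance $24,035.34
Month 5: opening $24,035.34; interest $73.00 → $24,108.34; payment $11,684.89; balance $12,423.45
Month 6: opening $12,423.45; interest $38.00 → $12,461.45; payment $11,684.89; balance $776.56
Month 7: opening $776.56; interest $3.00 → $779.56; payment $779.56; balance $0.00

$779.56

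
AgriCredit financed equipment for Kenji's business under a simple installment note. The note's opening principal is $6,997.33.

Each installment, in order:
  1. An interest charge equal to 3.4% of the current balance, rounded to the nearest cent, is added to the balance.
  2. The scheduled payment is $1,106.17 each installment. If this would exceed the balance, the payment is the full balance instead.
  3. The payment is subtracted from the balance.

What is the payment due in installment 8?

$272.17

Installment 1: $6,997.33 +$237.91 interest = $7,235.24; pay $1,106.17 → $6,129.07
Installment 2: $6,129.07 +$208.39 interest = $6,337.46; pay $1,106.17 → $5,231.29
Installment 3: $5,231.29 +$177.86 interest = $5,409.15; pay $1,106.17 → $4,302.98
Installment 4: $4,302.98 +$146.30 interest = $4,449.28; pay $1,106.17 → $3,343.11
Installment 5: $3,343.11 +$113.67 interest = $3,456.78; pay $1,106.17 → $2,350.61
Installment 6: $2,350.61 +$79.92 interest = $2,430.53; pay $1,106.17 → $1,324.36
Installment 7: $1,324.36 +$45.03 interest = $1,369.39; pay $1,106.17 → $263.22
Installment 8: $263.22 +$8.95 interest = $272.17; pay $272.17 → $0.00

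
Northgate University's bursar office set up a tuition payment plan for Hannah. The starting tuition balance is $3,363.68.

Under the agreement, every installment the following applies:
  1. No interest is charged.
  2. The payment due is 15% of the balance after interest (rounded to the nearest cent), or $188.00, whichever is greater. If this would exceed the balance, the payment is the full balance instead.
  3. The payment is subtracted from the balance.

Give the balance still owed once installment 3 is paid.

$2,065.72

Installment 1: opening $3,363.68; payment $504.55; balance $2,859.13
Installment 2: opening $2,859.13; payment $428.87; balance $2,430.26
Installment 3: opening $2,430.26; payment $364.54; balance $2,065.72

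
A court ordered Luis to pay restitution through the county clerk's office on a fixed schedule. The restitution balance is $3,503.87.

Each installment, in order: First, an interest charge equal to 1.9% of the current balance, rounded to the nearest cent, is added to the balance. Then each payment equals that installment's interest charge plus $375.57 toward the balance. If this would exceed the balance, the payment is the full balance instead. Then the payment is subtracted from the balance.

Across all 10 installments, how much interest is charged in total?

$344.62

# | Opening | Interest | Payment | End bal
1 | $3,503.87 | $66.57 | $442.14 | $3,128.30
2 | $3,128.30 | $59.44 | $435.01 | $2,752.73
3 | $2,752.73 | $52.30 | $427.87 | $2,377.16
4 | $2,377.16 | $45.17 | $420.74 | $2,001.59
5 | $2,001.59 | $38.03 | $413.60 | $1,626.02
6 | $1,626.02 | $30.89 | $406.46 | $1,250.45
7 | $1,250.45 | $23.76 | $399.33 | $874.88
8 | $874.88 | $16.62 | $392.19 | $499.31
9 | $499.31 | $9.49 | $385.06 | $123.74
10 | $123.74 | $2.35 | $126.09 | $0.00
Total interest: $66.57 + $59.44 + $52.30 + $45.17 + $38.03 + $30.89 + $23.76 + $16.62 + $9.49 + $2.35 = $344.62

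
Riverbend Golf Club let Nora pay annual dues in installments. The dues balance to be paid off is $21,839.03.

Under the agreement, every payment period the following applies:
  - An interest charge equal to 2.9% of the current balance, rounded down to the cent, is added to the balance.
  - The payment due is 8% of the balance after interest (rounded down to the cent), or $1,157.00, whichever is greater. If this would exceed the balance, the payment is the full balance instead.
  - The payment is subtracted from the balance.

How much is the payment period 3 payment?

Payment period 1: opening $21,839.03; interest $633.33 → $22,472.36; payment $1,797.78; balance $20,674.58
Payment period 2: opening $20,674.58; interest $599.56 → $21,274.14; payment $1,701.93; balance $19,572.21
Payment period 3: opening $19,572.21; interest $567.59 → $20,139.80; payment $1,611.18; balance $18,528.62

$1,611.18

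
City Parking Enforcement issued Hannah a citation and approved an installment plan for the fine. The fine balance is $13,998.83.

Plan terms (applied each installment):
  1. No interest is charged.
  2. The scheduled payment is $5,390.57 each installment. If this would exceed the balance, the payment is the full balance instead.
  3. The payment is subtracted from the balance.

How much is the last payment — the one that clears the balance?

Installment 1: $13,998.83 − $5,390.57 → $8,608.26
Installment 2: $8,608.26 − $5,390.57 → $3,217.69
Installment 3: $3,217.69 − $3,217.69 → $0.00

$3,217.69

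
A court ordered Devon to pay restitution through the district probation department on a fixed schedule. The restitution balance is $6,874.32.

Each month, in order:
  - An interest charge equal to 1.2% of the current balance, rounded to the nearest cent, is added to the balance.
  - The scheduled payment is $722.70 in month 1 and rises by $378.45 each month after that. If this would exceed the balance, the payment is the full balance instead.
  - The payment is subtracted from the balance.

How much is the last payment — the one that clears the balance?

# | Opening | Interest | Payment | End bal
1 | $6,874.32 | $82.49 | $722.70 | $6,234.11
2 | $6,234.11 | $74.81 | $1,101.15 | $5,207.77
3 | $5,207.77 | $62.49 | $1,479.60 | $3,790.66
4 | $3,790.66 | $45.49 | $1,858.05 | $1,978.10
5 | $1,978.10 | $23.74 | $2,001.84 | $0.00

$2,001.84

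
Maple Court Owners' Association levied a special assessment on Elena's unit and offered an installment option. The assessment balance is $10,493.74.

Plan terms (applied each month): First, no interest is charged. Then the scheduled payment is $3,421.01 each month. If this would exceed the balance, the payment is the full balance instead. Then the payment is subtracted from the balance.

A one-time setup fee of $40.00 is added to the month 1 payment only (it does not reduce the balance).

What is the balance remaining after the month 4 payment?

# | Opening | Payment | Fee | End bal
1 | $10,493.74 | $3,421.01 | $40.00 | $7,072.73
2 | $7,072.73 | $3,421.01 | — | $3,651.72
3 | $3,651.72 | $3,421.01 | — | $230.71
4 | $230.71 | $230.71 | — | $0.00

$0.00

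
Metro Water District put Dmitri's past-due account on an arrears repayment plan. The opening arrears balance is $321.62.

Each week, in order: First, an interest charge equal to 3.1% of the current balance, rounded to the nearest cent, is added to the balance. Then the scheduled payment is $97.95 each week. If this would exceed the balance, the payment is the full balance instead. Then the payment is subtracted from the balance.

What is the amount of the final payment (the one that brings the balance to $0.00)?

$50.94

# | Opening | Interest | Payment | End bal
1 | $321.62 | $9.97 | $97.95 | $233.64
2 | $233.64 | $7.24 | $97.95 | $142.93
3 | $142.93 | $4.43 | $97.95 | $49.41
4 | $49.41 | $1.53 | $50.94 | $0.00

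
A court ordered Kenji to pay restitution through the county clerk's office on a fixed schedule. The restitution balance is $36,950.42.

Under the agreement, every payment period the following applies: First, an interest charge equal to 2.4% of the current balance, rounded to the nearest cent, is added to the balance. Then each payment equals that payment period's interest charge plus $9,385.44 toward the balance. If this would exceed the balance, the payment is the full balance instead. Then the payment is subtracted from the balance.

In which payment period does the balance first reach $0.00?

4

Payment period 1: opening $36,950.42; interest $886.81 → $37,837.23; payment $10,272.25; balance $27,564.98
Payment period 2: opening $27,564.98; interest $661.56 → $28,226.54; payment $10,047.00; balance $18,179.54
Payment period 3: opening $18,179.54; interest $436.31 → $18,615.85; payment $9,821.75; balance $8,794.10
Payment period 4: opening $8,794.10; interest $211.06 → $9,005.16; payment $9,005.16; balance $0.00
Balance reaches $0.00 in payment period 4.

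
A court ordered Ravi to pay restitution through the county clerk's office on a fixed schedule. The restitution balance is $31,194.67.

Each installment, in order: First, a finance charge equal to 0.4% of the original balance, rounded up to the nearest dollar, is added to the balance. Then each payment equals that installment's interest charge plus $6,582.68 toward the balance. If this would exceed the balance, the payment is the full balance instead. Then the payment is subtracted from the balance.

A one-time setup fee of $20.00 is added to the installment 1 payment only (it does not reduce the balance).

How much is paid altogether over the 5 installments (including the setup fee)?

Installment 1: opening $31,194.67; interest $125.00 → $31,319.67; payment $6,707.68 (+ $20.00 fee); balance $24,611.99
Installment 2: opening $24,611.99; interest $125.00 → $24,736.99; payment $6,707.68; balance $18,029.31
Installment 3: opening $18,029.31; interest $125.00 → $18,154.31; payment $6,707.68; balance $11,446.63
Installment 4: opening $11,446.63; interest $125.00 → $11,571.63; payment $6,707.68; balance $4,863.95
Installment 5: opening $4,863.95; interest $125.00 → $4,988.95; payment $4,988.95; balance $0.00
Total paid: $31,839.67

$31,839.67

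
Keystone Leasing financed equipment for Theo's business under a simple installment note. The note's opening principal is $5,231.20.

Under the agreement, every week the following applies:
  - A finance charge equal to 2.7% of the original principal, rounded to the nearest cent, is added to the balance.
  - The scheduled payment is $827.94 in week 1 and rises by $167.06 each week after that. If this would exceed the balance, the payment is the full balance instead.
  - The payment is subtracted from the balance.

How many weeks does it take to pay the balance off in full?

6

Week 1: $5,231.20 +$141.24 interest = $5,372.44; pay $827.94 → $4,544.50
Week 2: $4,544.50 +$141.24 interest = $4,685.74; pay $995.00 → $3,690.74
Week 3: $3,690.74 +$141.24 interest = $3,831.98; pay $1,162.06 → $2,669.92
Week 4: $2,669.92 +$141.24 interest = $2,811.16; pay $1,329.12 → $1,482.04
Week 5: $1,482.04 +$141.24 interest = $1,623.28; pay $1,496.18 → $127.10
Week 6: $127.10 +$141.24 interest = $268.34; pay $268.34 → $0.00
Balance reaches $0.00 in week 6.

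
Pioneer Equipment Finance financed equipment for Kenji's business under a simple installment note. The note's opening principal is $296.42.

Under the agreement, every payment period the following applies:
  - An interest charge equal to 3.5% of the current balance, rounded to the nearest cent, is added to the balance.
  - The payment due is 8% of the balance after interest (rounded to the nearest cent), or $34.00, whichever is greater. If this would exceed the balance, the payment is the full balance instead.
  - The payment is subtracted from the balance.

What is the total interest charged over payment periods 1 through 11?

Payment period 1: $296.42 +$10.37 interest = $306.79; pay $34.00 → $272.79
Payment period 2: $272.79 +$9.55 interest = $282.34; pay $34.00 → $248.34
Payment period 3: $248.34 +$8.69 interest = $257.03; pay $34.00 → $223.03
Payment period 4: $223.03 +$7.81 interest = $230.84; pay $34.00 → $196.84
Payment period 5: $196.84 +$6.89 interest = $203.73; pay $34.00 → $169.73
Payment period 6: $169.73 +$5.94 interest = $175.67; pay $34.00 → $141.67
Payment period 7: $141.67 +$4.96 interest = $146.63; pay $34.00 → $112.63
Payment period 8: $112.63 +$3.94 interest = $116.57; pay $34.00 → $82.57
Payment period 9: $82.57 +$2.89 interest = $85.46; pay $34.00 → $51.46
Payment period 10: $51.46 +$1.80 interest = $53.26; pay $34.00 → $19.26
Payment period 11: $19.26 +$0.67 interest = $19.93; pay $19.93 → $0.00
Total interest: $10.37 + $9.55 + $8.69 + $7.81 + $6.89 + $5.94 + $4.96 + $3.94 + $2.89 + $1.80 + $0.67 = $63.51

$63.51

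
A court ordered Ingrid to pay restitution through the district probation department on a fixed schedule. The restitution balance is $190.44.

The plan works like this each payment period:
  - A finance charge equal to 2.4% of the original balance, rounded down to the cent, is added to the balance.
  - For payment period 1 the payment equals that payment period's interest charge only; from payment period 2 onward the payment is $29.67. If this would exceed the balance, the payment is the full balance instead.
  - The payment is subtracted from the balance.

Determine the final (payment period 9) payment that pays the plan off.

$19.31

Payment period 1: $190.44 +$4.57 interest = $195.01; pay $4.57 → $190.44
Payment period 2: $190.44 +$4.57 interest = $195.01; pay $29.67 → $165.34
Payment period 3: $165.34 +$4.57 interest = $169.91; pay $29.67 → $140.24
Payment period 4: $140.24 +$4.57 interest = $144.81; pay $29.67 → $115.14
Payment period 5: $115.14 +$4.57 interest = $119.71; pay $29.67 → $90.04
Payment period 6: $90.04 +$4.57 interest = $94.61; pay $29.67 → $64.94
Payment period 7: $64.94 +$4.57 interest = $69.51; pay $29.67 → $39.84
Payment period 8: $39.84 +$4.57 interest = $44.41; pay $29.67 → $14.74
Payment period 9: $14.74 +$4.57 interest = $19.31; pay $19.31 → $0.00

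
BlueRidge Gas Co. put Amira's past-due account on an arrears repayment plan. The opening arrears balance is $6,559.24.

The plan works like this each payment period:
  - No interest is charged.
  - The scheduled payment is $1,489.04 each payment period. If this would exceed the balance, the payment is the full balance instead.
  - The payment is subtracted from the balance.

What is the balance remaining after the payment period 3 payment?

Payment period 1: $6,559.24 − $1,489.04 → $5,070.20
Payment period 2: $5,070.20 − $1,489.04 → $3,581.16
Payment period 3: $3,581.16 − $1,489.04 → $2,092.12

$2,092.12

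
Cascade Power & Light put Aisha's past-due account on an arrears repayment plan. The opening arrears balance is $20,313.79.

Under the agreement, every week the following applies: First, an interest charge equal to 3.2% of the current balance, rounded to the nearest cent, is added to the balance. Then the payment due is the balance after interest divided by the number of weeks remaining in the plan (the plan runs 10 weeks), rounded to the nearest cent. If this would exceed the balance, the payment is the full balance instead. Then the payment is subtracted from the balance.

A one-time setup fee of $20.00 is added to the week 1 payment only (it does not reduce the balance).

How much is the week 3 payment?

$2,232.70

Week 1: opening $20,313.79; interest $650.04 → $20,963.83; payment $2,096.38 (+ $20.00 fee); balance $18,867.45
Week 2: opening $18,867.45; interest $603.76 → $19,471.21; payment $2,163.47; balance $17,307.74
Week 3: opening $17,307.74; interest $553.85 → $17,861.59; payment $2,232.70; balance $15,628.89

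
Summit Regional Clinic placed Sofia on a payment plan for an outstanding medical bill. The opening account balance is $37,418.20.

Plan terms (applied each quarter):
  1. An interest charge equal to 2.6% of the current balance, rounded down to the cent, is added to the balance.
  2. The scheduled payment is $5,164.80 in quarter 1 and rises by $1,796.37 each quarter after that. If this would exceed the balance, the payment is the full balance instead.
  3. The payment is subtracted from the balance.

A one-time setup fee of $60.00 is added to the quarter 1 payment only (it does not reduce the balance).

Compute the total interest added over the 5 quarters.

$3,272.58

Quarter 1: opening $37,418.20; interest $972.87 → $38,391.07; payment $5,164.80 (+ $60.00 fee); balance $33,226.27
Quarter 2: opening $33,226.27; interest $863.88 → $34,090.15; payment $6,961.17; balance $27,128.98
Quarter 3: opening $27,128.98; interest $705.35 → $27,834.33; payment $8,757.54; balance $19,076.79
Quarter 4: opening $19,076.79; interest $495.99 → $19,572.78; payment $10,553.91; balance $9,018.87
Quarter 5: opening $9,018.87; interest $234.49 → $9,253.36; payment $9,253.36; balance $0.00
Total interest: $972.87 + $863.88 + $705.35 + $495.99 + $234.49 = $3,272.58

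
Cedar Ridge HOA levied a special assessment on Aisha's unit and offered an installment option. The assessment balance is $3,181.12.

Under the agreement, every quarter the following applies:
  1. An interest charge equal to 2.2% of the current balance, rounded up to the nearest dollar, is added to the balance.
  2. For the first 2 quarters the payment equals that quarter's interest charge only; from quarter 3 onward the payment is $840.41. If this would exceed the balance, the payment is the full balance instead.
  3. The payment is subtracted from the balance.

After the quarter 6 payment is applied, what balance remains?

Quarter 1: $3,181.12 +$70.00 interest = $3,251.12; pay $70.00 → $3,181.12
Quarter 2: $3,181.12 +$70.00 interest = $3,251.12; pay $70.00 → $3,181.12
Quarter 3: $3,181.12 +$70.00 interest = $3,251.12; pay $840.41 → $2,410.71
Quarter 4: $2,410.71 +$54.00 interest = $2,464.71; pay $840.41 → $1,624.30
Quarter 5: $1,624.30 +$36.00 interest = $1,660.30; pay $840.41 → $819.89
Quarter 6: $819.89 +$19.00 interest = $838.89; pay $838.89 → $0.00

$0.00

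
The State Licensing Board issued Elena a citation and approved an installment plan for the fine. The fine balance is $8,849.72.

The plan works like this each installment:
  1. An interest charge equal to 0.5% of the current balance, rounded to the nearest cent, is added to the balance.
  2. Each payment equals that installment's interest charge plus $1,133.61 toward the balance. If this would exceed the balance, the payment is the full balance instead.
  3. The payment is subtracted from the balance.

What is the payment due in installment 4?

# | Opening | Interest | Payment | End bal
1 | $8,849.72 | $44.25 | $1,177.86 | $7,716.11
2 | $7,716.11 | $38.58 | $1,172.19 | $6,582.50
3 | $6,582.50 | $32.91 | $1,166.52 | $5,448.89
4 | $5,448.89 | $27.24 | $1,160.85 | $4,315.28

$1,160.85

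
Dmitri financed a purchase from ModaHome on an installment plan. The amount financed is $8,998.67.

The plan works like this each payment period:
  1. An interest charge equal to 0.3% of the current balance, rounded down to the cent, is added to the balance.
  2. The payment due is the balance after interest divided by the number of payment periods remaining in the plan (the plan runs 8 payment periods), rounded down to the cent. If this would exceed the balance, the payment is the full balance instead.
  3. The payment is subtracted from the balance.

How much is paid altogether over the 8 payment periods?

Payment period 1: opening $8,998.67; interest $26.99 → $9,025.66; payment $1,128.20; balance $7,897.46
Payment period 2: opening $7,897.46; interest $23.69 → $7,921.15; payment $1,131.59; balance $6,789.56
Payment period 3: opening $6,789.56; interest $20.36 → $6,809.92; payment $1,134.98; balance $5,674.94
Payment period 4: opening $5,674.94; interest $17.02 → $5,691.96; payment $1,138.39; balance $4,553.57
Payment period 5: opening $4,553.57; interest $13.66 → $4,567.23; payment $1,141.80; balance $3,425.43
Payment period 6: opening $3,425.43; interest $10.27 → $3,435.70; payment $1,145.23; balance $2,290.47
Payment period 7: opening $2,290.47; interest $6.87 → $2,297.34; payment $1,148.67; balance $1,148.67
Payment period 8: opening $1,148.67; interest $3.44 → $1,152.11; payment $1,152.11; balance $0.00
Total paid: $9,120.97

$9,120.97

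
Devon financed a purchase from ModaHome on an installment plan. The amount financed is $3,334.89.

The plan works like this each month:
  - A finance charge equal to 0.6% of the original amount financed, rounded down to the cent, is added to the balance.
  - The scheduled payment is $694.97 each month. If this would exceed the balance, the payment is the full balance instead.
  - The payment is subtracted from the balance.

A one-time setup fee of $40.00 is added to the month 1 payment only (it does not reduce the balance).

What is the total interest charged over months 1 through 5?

Month 1: opening $3,334.89; interest $20.00 → $3,354.89; payment $694.97 (+ $40.00 fee); balance $2,659.92
Month 2: opening $2,659.92; interest $20.00 → $2,679.92; payment $694.97; balance $1,984.95
Month 3: opening $1,984.95; interest $20.00 → $2,004.95; payment $694.97; balance $1,309.98
Month 4: opening $1,309.98; interest $20.00 → $1,329.98; payment $694.97; balance $635.01
Month 5: opening $635.01; interest $20.00 → $655.01; payment $655.01; balance $0.00
Total interest: $20.00 + $20.00 + $20.00 + $20.00 + $20.00 = $100.00

$100.00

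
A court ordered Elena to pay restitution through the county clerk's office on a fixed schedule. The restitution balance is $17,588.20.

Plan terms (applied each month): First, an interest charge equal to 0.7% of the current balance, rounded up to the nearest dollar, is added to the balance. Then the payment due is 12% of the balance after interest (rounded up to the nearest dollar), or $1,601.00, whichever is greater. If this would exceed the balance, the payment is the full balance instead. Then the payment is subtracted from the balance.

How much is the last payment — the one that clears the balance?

$1,419.20

Month 1: opening $17,588.20; interest $124.00 → $17,712.20; payment $2,126.00; balance $15,586.20
Month 2: opening $15,586.20; interest $110.00 → $15,696.20; payment $1,884.00; balance $13,812.20
Month 3: opening $13,812.20; interest $97.00 → $13,909.20; payment $1,670.00; balance $12,239.20
Month 4: opening $12,239.20; interest $86.00 → $12,325.20; payment $1,601.00; balance $10,724.20
Month 5: opening $10,724.20; interest $76.00 → $10,800.20; payment $1,601.00; balance $9,199.20
Month 6: opening $9,199.20; interest $65.00 → $9,264.20; payment $1,601.00; balance $7,663.20
Month 7: opening $7,663.20; interest $54.00 → $7,717.20; payment $1,601.00; balance $6,116.20
Month 8: opening $6,116.20; interest $43.00 → $6,159.20; payment $1,601.00; balance $4,558.20
Month 9: opening $4,558.20; interest $32.00 → $4,590.20; payment $1,601.00; balance $2,989.20
Month 10: opening $2,989.20; interest $21.00 → $3,010.20; payment $1,601.00; balance $1,409.20
Month 11: opening $1,409.20; interest $10.00 → $1,419.20; payment $1,419.20; balance $0.00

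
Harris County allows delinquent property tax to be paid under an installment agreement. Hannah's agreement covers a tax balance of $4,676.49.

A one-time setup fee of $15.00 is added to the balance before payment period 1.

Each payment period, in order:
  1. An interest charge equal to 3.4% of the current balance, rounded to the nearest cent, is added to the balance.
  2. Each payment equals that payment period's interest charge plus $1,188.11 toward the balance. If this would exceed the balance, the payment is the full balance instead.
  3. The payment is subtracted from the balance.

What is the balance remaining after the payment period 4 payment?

# | Opening | Interest | Payment | End bal
1 | $4,691.49 | $159.51 | $1,347.62 | $3,503.38
2 | $3,503.38 | $119.11 | $1,307.22 | $2,315.27
3 | $2,315.27 | $78.72 | $1,266.83 | $1,127.16
4 | $1,127.16 | $38.32 | $1,165.48 | $0.00

$0.00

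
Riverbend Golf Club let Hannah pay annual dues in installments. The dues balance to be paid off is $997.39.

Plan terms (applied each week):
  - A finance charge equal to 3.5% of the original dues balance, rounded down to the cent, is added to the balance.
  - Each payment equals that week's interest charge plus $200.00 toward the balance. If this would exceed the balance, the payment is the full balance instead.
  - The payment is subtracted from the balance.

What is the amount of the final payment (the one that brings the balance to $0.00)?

# | Opening | Interest | Payment | End bal
1 | $997.39 | $34.90 | $234.90 | $797.39
2 | $797.39 | $34.90 | $234.90 | $597.39
3 | $597.39 | $34.90 | $234.90 | $397.39
4 | $397.39 | $34.90 | $234.90 | $197.39
5 | $197.39 | $34.90 | $232.29 | $0.00

$232.29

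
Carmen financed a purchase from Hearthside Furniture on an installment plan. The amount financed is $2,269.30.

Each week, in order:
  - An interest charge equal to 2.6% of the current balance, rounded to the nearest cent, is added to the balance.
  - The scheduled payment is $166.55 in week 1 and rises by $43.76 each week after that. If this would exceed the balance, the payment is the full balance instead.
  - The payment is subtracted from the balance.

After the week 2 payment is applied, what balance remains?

# | Opening | Interest | Payment | End bal
1 | $2,269.30 | $59.00 | $166.55 | $2,161.75
2 | $2,161.75 | $56.21 | $210.31 | $2,007.65

$2,007.65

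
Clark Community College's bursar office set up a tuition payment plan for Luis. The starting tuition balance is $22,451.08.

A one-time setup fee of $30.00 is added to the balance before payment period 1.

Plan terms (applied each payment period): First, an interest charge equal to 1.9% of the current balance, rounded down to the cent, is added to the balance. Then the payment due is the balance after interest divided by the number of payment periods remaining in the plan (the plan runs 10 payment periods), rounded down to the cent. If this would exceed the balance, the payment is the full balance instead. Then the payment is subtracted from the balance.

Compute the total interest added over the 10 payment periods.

$2,488.37

Payment period 1: $22,481.08 +$427.14 interest = $22,908.22; pay $2,290.82 → $20,617.40
Payment period 2: $20,617.40 +$391.73 interest = $21,009.13; pay $2,334.34 → $18,674.79
Payment period 3: $18,674.79 +$354.82 interest = $19,029.61; pay $2,378.70 → $16,650.91
Payment period 4: $16,650.91 +$316.36 interest = $16,967.27; pay $2,423.89 → $14,543.38
Payment period 5: $14,543.38 +$276.32 interest = $14,819.70; pay $2,469.95 → $12,349.75
Payment period 6: $12,349.75 +$234.64 interest = $12,584.39; pay $2,516.87 → $10,067.52
Payment period 7: $10,067.52 +$191.28 interest = $10,258.80; pay $2,564.70 → $7,694.10
Payment period 8: $7,694.10 +$146.18 interest = $7,840.28; pay $2,613.42 → $5,226.86
Payment period 9: $5,226.86 +$99.31 interest = $5,326.17; pay $2,663.08 → $2,663.09
Payment period 10: $2,663.09 +$50.59 interest = $2,713.68; pay $2,713.68 → $0.00
Total interest: $427.14 + $391.73 + $354.82 + $316.36 + $276.32 + $234.64 + $191.28 + $146.18 + $99.31 + $50.59 = $2,488.37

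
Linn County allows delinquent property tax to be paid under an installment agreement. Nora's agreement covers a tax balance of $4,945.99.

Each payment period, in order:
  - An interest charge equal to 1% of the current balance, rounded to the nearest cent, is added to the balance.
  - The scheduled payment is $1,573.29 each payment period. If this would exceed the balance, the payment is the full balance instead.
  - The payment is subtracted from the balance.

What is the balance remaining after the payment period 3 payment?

# | Opening | Interest | Payment | End bal
1 | $4,945.99 | $49.46 | $1,573.29 | $3,422.16
2 | $3,422.16 | $34.22 | $1,573.29 | $1,883.09
3 | $1,883.09 | $18.83 | $1,573.29 | $328.63

$328.63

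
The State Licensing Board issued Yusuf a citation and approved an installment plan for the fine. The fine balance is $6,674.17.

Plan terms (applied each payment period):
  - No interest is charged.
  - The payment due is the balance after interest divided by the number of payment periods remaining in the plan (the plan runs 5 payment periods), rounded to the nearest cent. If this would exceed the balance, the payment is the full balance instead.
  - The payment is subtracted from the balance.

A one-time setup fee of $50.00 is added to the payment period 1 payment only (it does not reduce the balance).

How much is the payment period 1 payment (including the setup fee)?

# | Opening | Payment | Fee | End bal
1 | $6,674.17 | $1,334.83 | $50.00 | $5,339.34

$1,384.83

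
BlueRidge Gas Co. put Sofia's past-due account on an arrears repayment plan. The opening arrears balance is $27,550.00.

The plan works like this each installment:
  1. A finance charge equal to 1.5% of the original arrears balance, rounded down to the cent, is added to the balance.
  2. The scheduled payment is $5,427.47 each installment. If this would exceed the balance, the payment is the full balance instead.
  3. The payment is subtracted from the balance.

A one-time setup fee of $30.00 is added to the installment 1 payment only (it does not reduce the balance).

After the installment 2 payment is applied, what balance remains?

$17,521.56

# | Opening | Interest | Payment | Fee | End bal
1 | $27,550.00 | $413.25 | $5,427.47 | $30.00 | $22,535.78
2 | $22,535.78 | $413.25 | $5,427.47 | — | $17,521.56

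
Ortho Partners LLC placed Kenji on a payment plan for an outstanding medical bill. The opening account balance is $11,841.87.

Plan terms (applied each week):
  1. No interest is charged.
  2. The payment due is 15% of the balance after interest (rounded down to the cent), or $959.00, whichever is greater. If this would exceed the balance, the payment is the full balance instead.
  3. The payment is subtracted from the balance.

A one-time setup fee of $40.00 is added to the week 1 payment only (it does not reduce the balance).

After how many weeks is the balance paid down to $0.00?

# | Opening | Payment | Fee | End bal
1 | $11,841.87 | $1,776.28 | $40.00 | $10,065.59
2 | $10,065.59 | $1,509.83 | — | $8,555.76
3 | $8,555.76 | $1,283.36 | — | $7,272.40
4 | $7,272.40 | $1,090.86 | — | $6,181.54
5 | $6,181.54 | $959.00 | — | $5,222.54
6 | $5,222.54 | $959.00 | — | $4,263.54
7 | $4,263.54 | $959.00 | — | $3,304.54
8 | $3,304.54 | $959.00 | — | $2,345.54
9 | $2,345.54 | $959.00 | — | $1,386.54
10 | $1,386.54 | $959.00 | — | $427.54
11 | $427.54 | $427.54 | — | $0.00
Balance reaches $0.00 in week 11.

11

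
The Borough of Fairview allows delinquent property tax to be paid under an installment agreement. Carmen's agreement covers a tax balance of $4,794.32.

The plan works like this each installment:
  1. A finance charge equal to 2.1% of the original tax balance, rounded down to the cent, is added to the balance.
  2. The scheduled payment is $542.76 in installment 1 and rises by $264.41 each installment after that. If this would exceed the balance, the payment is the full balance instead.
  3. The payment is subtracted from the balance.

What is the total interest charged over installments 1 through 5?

Installment 1: $4,794.32 +$100.68 interest = $4,895.00; pay $542.76 → $4,352.24
Installment 2: $4,352.24 +$100.68 interest = $4,452.92; pay $807.17 → $3,645.75
Installment 3: $3,645.75 +$100.68 interest = $3,746.43; pay $1,071.58 → $2,674.85
Installment 4: $2,674.85 +$100.68 interest = $2,775.53; pay $1,335.99 → $1,439.54
Installment 5: $1,439.54 +$100.68 interest = $1,540.22; pay $1,540.22 → $0.00
Total interest: $100.68 + $100.68 + $100.68 + $100.68 + $100.68 = $503.40

$503.40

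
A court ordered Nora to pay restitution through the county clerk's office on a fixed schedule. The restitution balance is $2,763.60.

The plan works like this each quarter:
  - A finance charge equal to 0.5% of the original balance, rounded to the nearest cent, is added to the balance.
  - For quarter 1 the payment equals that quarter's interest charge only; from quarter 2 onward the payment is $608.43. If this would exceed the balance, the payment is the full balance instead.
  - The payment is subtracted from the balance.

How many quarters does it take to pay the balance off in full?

Quarter 1: $2,763.60 +$13.82 interest = $2,777.42; pay $13.82 → $2,763.60
Quarter 2: $2,763.60 +$13.82 interest = $2,777.42; pay $608.43 → $2,168.99
Quarter 3: $2,168.99 +$13.82 interest = $2,182.81; pay $608.43 → $1,574.38
Quarter 4: $1,574.38 +$13.82 interest = $1,588.20; pay $608.43 → $979.77
Quarter 5: $979.77 +$13.82 interest = $993.59; pay $608.43 → $385.16
Quarter 6: $385.16 +$13.82 interest = $398.98; pay $398.98 → $0.00
Balance reaches $0.00 in quarter 6.

6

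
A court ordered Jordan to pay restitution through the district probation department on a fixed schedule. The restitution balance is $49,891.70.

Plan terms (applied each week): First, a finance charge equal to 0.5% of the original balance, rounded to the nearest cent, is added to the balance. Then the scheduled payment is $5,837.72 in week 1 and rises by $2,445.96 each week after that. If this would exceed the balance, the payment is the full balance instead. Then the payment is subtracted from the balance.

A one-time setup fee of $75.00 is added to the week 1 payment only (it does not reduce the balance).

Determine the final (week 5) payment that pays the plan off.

$13,112.36

Week 1: $49,891.70 +$249.46 interest = $50,141.16; pay $5,837.72 (+ $75.00 fee) → $44,303.44
Week 2: $44,303.44 +$249.46 interest = $44,552.90; pay $8,283.68 → $36,269.22
Week 3: $36,269.22 +$249.46 interest = $36,518.68; pay $10,729.64 → $25,789.04
Week 4: $25,789.04 +$249.46 interest = $26,038.50; pay $13,175.60 → $12,862.90
Week 5: $12,862.90 +$249.46 interest = $13,112.36; pay $13,112.36 → $0.00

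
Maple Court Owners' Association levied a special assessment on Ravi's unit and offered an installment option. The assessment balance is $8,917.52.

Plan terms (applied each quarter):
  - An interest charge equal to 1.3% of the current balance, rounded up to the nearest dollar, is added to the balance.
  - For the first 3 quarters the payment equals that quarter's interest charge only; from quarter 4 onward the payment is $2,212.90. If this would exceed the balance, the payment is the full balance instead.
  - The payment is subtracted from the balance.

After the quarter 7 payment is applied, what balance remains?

$366.92

Quarter 1: $8,917.52 +$116.00 interest = $9,033.52; pay $116.00 → $8,917.52
Quarter 2: $8,917.52 +$116.00 interest = $9,033.52; pay $116.00 → $8,917.52
Quarter 3: $8,917.52 +$116.00 interest = $9,033.52; pay $116.00 → $8,917.52
Quarter 4: $8,917.52 +$116.00 interest = $9,033.52; pay $2,212.90 → $6,820.62
Quarter 5: $6,820.62 +$89.00 interest = $6,909.62; pay $2,212.90 → $4,696.72
Quarter 6: $4,696.72 +$62.00 interest = $4,758.72; pay $2,212.90 → $2,545.82
Quarter 7: $2,545.82 +$34.00 interest = $2,579.82; pay $2,212.90 → $366.92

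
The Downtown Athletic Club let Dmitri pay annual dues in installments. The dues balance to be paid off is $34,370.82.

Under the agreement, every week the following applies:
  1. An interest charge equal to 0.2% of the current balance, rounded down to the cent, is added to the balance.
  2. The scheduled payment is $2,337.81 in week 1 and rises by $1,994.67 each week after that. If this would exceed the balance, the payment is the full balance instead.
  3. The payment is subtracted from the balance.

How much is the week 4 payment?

$8,321.82

# | Opening | Interest | Payment | End bal
1 | $34,370.82 | $68.74 | $2,337.81 | $32,101.75
2 | $32,101.75 | $64.20 | $4,332.48 | $27,833.47
3 | $27,833.47 | $55.66 | $6,327.15 | $21,561.98
4 | $21,561.98 | $43.12 | $8,321.82 | $13,283.28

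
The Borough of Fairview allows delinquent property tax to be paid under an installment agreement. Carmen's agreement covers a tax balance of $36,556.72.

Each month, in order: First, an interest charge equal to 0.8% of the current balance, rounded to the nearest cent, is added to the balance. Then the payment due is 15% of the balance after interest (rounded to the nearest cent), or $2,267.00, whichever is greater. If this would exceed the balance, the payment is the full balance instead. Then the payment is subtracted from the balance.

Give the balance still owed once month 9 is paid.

$7,956.85

Month 1: $36,556.72 +$292.45 interest = $36,849.17; pay $5,527.38 → $31,321.79
Month 2: $31,321.79 +$250.57 interest = $31,572.36; pay $4,735.85 → $26,836.51
Month 3: $26,836.51 +$214.69 interest = $27,051.20; pay $4,057.68 → $22,993.52
Month 4: $22,993.52 +$183.95 interest = $23,177.47; pay $3,476.62 → $19,700.85
Month 5: $19,700.85 +$157.61 interest = $19,858.46; pay $2,978.77 → $16,879.69
Month 6: $16,879.69 +$135.04 interest = $17,014.73; pay $2,552.21 → $14,462.52
Month 7: $14,462.52 +$115.70 interest = $14,578.22; pay $2,267.00 → $12,311.22
Month 8: $12,311.22 +$98.49 interest = $12,409.71; pay $2,267.00 → $10,142.71
Month 9: $10,142.71 +$81.14 interest = $10,223.85; pay $2,267.00 → $7,956.85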